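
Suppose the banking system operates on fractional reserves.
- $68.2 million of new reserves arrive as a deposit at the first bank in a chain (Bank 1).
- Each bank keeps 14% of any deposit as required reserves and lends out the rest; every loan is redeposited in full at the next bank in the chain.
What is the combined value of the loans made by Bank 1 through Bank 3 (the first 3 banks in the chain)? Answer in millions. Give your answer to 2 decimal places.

$152.47 million

Bank i lends (1 − rr)^i of the original deposit: Bank 1 lends 68.2·0.8600 = 58.6520, Bank 2 lends 68.2·0.8600² ≈ 50.4407, and so on.
Summing a geometric series: total = 68.2·[0.8600·(1 − 0.8600^3) / (1 − 0.8600)] ≈ 152.4717 million.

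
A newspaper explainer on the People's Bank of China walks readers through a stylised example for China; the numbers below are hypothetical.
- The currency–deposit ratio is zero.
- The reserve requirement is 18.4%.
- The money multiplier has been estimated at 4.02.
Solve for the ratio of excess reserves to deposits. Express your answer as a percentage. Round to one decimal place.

6.5%

Using m = 4.02. Since m = (1 + c)/(c + rr + e), the denominator satisfies c + rr + e = (1 + c)/m = (1 + 0) / 4.02 ≈ 0.248756.
With c = 0 and rr = 0.184, the ratio of excess reserves to deposits is 0.248756 − 0 − 0.184 = 0.064756.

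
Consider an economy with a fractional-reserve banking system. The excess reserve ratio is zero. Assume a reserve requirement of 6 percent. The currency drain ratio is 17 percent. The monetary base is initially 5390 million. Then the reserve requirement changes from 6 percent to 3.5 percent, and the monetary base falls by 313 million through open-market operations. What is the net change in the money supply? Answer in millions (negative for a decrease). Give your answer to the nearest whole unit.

1557 million

Before: m₁ = (1 + 0.17) / (0.06 + 0.17) ≈ 5.08696, MB₁ = 5390, so M₁ = 5.08696 × 5390 = 27418.7144 million.
After: m₂ = (1 + 0.17) / (0.035 + 0.17) ≈ 5.70732, MB₂ = 5390 − 313 = 5077, so M₂ = 5.70732 × 5077 ≈ 28976.0636 million.
ΔM = M₂ − M₁ = 28976.0636 − 27418.7144 = 1557.3492 million.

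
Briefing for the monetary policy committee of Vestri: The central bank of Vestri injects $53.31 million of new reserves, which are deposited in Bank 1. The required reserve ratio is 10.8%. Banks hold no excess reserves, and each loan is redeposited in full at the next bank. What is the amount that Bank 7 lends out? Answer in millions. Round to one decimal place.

Each bank lends a fraction (1 − rr) = 0.8920 of the deposit it receives, so Bank 7 receives 53.31·0.8920^6 and lends 53.31·0.8920^7 ≈ 23.9532 million.

$24.0 million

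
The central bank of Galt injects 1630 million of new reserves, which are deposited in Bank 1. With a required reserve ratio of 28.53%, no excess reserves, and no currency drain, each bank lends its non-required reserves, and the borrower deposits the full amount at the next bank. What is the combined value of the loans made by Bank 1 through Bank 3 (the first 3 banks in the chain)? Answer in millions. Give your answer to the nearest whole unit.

2593 million

Bank i lends (1 − rr)^i of the original deposit: Bank 1 lends 1630·0.7147 = 1164.9610, Bank 2 lends 1630·0.7147² ≈ 832.5976, and so on.
Summing a geometric series: total = 1630·[0.7147·(1 − 0.7147^3) / (1 − 0.7147)] ≈ 2592.6162 million.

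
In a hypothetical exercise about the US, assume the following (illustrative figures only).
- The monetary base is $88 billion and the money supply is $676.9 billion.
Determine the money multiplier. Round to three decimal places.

7.692

The money multiplier is m = M / MB = 676.9 / 88 ≈ 7.69205.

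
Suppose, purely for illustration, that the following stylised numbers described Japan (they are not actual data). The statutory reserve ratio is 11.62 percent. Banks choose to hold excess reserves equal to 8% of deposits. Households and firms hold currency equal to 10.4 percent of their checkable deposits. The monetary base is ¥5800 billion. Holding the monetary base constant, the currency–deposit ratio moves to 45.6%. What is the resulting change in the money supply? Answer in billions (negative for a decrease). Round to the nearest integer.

-8382 billion

Initially m₁ = (1 + 0.104) / (0.1162 + 0.08 + 0.104) ≈ 3.67755, so M₁ = 3.67755 × 5800 = 21329.79 billion.
After the change m₂ = (1 + 0.456) / (0.1162 + 0.08 + 0.456) ≈ 2.23244, so M₂ = 2.23244 × 5800 = 12948.152 billion.
ΔM = M₂ − M₁ = 12948.152 − 21329.79 = -8381.638 billion.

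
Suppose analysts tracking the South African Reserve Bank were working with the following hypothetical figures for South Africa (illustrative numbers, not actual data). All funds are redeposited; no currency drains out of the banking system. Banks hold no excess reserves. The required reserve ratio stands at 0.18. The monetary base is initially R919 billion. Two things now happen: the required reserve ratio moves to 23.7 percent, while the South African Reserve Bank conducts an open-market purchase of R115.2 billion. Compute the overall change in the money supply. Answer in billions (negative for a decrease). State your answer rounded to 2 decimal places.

-741.84 billion

Before: m₁ = 1 / (0.18) ≈ 5.5555556, MB₁ = 919, so M₁ = 5.5555556 × 919 ≈ 5105.5556 billion.
After: m₂ = 1 / (0.237) ≈ 4.2194093, MB₂ = 919 + 115.2 = 1034.2, so M₂ = 4.2194093 × 1034.2 ≈ 4363.7131 billion.
ΔM = M₂ − M₁ = 4363.7131 − 5105.5556 = -741.8425 billion.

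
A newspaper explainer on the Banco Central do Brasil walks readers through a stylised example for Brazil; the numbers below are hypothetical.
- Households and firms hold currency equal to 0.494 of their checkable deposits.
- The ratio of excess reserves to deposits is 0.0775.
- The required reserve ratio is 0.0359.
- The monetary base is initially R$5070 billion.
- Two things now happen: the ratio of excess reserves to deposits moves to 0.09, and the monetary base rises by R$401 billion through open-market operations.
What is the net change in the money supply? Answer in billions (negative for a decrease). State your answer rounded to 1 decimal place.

Before: m₁ = (1 + 0.494) / (0.0359 + 0.0775 + 0.494) ≈ 2.459664, MB₁ = 5070, so M₁ = 2.459664 × 5070 ≈ 12470.4965 billion.
After: m₂ = (1 + 0.494) / (0.0359 + 0.09 + 0.494) ≈ 2.410066, MB₂ = 5070 + 401 = 5471, so M₂ = 2.410066 × 5471 ≈ 13185.4711 billion.
ΔM = M₂ − M₁ = 13185.4711 − 12470.4965 = 714.9746 billion.

R$715.0 billion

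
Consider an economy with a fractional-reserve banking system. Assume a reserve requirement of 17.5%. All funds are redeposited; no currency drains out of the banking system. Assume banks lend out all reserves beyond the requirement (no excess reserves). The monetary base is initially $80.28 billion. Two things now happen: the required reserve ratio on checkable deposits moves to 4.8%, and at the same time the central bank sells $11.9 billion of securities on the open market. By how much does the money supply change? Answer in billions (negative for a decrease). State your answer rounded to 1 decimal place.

$965.8 billion

Before: m₁ = 1 / (0.175) ≈ 5.7143, MB₁ = 80.28, so M₁ = 5.7143 × 80.28 ≈ 458.744 billion.
After: m₂ = 1 / (0.048) ≈ 20.8333, MB₂ = 80.28 − 11.9 = 68.38, so M₂ = 20.8333 × 68.38 ≈ 1424.5811 billion.
ΔM = M₂ − M₁ = 1424.5811 − 458.744 = 965.8371 billion.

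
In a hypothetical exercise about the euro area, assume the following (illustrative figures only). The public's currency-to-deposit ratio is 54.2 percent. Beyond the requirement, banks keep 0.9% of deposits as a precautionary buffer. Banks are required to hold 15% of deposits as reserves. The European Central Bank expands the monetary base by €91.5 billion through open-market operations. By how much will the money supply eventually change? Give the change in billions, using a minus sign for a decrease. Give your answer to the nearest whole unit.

The money multiplier is m = (1 + c) / (rr + e + c) = (1 + 0.542) / (0.15 + 0.009 + 0.542) ≈ 2.1997.
The purchase adds 91.5 billion of base, so ΔM = m × ΔMB = 2.1997 × (+91.5) ≈ 201.2725 billion.

€201 billion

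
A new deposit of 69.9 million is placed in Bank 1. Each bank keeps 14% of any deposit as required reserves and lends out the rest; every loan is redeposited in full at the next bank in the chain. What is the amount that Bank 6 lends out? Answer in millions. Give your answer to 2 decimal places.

Each bank lends a fraction (1 − rr) = 0.8600 of the deposit it receives, so Bank 6 receives 69.9·0.8600^5 and lends 69.9·0.8600^6 ≈ 28.2792 million.

28.28 million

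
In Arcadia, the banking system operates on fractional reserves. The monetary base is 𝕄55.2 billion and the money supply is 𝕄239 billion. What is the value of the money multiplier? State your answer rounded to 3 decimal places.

The money multiplier is m = M / MB = 239 / 55.2 ≈ 4.32971.

4.330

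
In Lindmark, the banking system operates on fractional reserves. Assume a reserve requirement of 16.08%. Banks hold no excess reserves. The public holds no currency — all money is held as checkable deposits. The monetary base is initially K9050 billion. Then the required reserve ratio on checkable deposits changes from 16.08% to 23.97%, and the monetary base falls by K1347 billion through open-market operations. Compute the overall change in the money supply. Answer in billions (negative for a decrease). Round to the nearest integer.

Before: m₁ = 1 / (0.1608) ≈ 6.21891, MB₁ = 9050, so M₁ = 6.21891 × 9050 = 56281.1355 billion.
After: m₂ = 1 / (0.2397) ≈ 4.17188, MB₂ = 9050 − 1347 = 7703, so M₂ = 4.17188 × 7703 ≈ 32135.9916 billion.
ΔM = M₂ − M₁ = 32135.9916 − 56281.1355 = -24145.1439 billion.

-24145 billion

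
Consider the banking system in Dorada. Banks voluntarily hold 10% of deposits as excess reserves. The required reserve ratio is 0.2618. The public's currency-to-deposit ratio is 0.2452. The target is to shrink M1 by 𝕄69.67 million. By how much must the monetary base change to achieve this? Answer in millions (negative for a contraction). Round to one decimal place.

-34.0 million

The money multiplier is m = (1 + c) / (rr + e + c) = (1 + 0.2452) / (0.2618 + 0.1 + 0.2452) ≈ 2.0514.
ΔMB = ΔM / m = (−69.67) / 2.0514 ≈ -33.9622 million.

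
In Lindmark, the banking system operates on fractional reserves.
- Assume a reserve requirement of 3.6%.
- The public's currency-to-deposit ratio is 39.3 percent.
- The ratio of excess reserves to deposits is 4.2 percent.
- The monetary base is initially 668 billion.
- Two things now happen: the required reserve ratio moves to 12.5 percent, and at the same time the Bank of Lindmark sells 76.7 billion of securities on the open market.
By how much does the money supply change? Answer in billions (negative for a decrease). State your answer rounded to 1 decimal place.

-504.8 billion

Before: m₁ = (1 + 0.393) / (0.036 + 0.042 + 0.393) ≈ 2.95754, MB₁ = 668, so M₁ = 2.95754 × 668 ≈ 1975.6367 billion.
After: m₂ = (1 + 0.393) / (0.125 + 0.042 + 0.393) = 2.48750, MB₂ = 668 − 76.7 = 591.3, so M₂ = 2.48750 × 591.3 ≈ 1470.8587 billion.
ΔM = M₂ − M₁ = 1470.8587 − 1975.6367 = -504.778 billion.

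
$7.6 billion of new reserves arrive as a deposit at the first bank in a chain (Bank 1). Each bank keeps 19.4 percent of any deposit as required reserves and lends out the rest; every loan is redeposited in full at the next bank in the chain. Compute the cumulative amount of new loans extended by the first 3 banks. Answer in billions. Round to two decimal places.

$15.04 billion

Bank i lends (1 − rr)^i of the original deposit: Bank 1 lends 7.6·0.8060 = 6.1256, Bank 2 lends 7.6·0.8060² ≈ 4.9372, and so on.
Summing a geometric series: total = 7.6·[0.8060·(1 − 0.8060^3) / (1 − 0.8060)] ≈ 15.0422 billion.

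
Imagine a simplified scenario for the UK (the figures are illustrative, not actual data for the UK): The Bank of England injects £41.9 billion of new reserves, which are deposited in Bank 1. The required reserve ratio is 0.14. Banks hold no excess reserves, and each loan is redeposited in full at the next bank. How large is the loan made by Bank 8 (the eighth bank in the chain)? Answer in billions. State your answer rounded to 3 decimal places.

Each bank lends a fraction (1 − rr) = 0.8600 of the deposit it receives, so Bank 8 receives 41.9·0.8600^7 and lends 41.9·0.8600^8 ≈ 12.5372 billion.

£12.537 billion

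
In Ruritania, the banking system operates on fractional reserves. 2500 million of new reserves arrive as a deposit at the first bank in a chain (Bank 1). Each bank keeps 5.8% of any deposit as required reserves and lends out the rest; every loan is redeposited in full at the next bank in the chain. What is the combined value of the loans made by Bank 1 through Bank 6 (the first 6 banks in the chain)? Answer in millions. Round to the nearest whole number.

Bank i lends (1 − rr)^i of the original deposit: Bank 1 lends 2500·0.9420 = 2355.0000, Bank 2 lends 2500·0.9420² = 2218.4100, and so on.
Summing a geometric series: total = 2500·[0.9420·(1 − 0.9420^6) / (1 − 0.9420)] ≈ 12232.8604 million.

12233 million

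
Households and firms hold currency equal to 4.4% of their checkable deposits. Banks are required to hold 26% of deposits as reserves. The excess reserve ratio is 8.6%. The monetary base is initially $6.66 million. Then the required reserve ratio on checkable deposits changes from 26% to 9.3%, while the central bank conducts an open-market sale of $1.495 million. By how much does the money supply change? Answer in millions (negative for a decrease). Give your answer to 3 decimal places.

$6.352 million

Before: m₁ = (1 + 0.044) / (0.26 + 0.086 + 0.044) ≈ 2.67692, MB₁ = 6.66, so M₁ = 2.67692 × 6.66 ≈ 17.8283 million.
After: m₂ = (1 + 0.044) / (0.093 + 0.086 + 0.044) ≈ 4.68161, MB₂ = 6.66 − 1.495 = 5.165, so M₂ = 4.68161 × 5.165 ≈ 24.1805 million.
ΔM = M₂ − M₁ = 24.1805 − 17.8283 = 6.3522 million.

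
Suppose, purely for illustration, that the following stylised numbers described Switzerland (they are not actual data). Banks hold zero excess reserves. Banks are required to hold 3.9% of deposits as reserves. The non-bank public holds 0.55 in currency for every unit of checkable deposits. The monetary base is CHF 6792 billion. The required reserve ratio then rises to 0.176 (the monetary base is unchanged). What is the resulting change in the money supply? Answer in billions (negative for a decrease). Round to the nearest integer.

Initially m₁ = (1 + 0.55) / (0.039 + 0.55) ≈ 2.63158, so M₁ = 2.63158 × 6792 ≈ 17873.6914 billion.
After the change m₂ = (1 + 0.55) / (0.176 + 0.55) ≈ 2.13499, so M₂ = 2.13499 × 6792 ≈ 14500.8521 billion.
ΔM = M₂ − M₁ = 14500.8521 − 17873.6914 = -3372.8393 billion.

-3373 billion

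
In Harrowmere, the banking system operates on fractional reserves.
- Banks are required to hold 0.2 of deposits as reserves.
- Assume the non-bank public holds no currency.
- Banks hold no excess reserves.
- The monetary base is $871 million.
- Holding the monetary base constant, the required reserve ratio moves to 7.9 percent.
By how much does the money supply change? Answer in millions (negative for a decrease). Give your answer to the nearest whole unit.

$6670 million

Initially m₁ = 1 / (0.2) = 5, so M₁ = 5 × 871 = 4355 million.
After the change m₂ = 1 / (0.079) ≈ 12.6582, so M₂ = 12.6582 × 871 = 11025.2922 million.
ΔM = M₂ − M₁ = 11025.2922 − 4355 = 6670.2922 million.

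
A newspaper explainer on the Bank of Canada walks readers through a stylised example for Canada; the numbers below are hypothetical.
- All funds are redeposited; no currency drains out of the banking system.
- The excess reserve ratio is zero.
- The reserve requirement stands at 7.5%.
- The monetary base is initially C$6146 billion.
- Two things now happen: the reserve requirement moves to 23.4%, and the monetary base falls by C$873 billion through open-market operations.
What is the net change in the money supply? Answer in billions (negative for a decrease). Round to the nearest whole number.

Before: m₁ = 1 / (0.075) ≈ 13.33333, MB₁ = 6146, so M₁ = 13.33333 × 6146 ≈ 81946.6462 billion.
After: m₂ = 1 / (0.234) ≈ 4.27350, MB₂ = 6146 − 873 = 5273, so M₂ = 4.27350 × 5273 = 22534.1655 billion.
ΔM = M₂ − M₁ = 22534.1655 − 81946.6462 = -59412.4807 billion.

-59412 billion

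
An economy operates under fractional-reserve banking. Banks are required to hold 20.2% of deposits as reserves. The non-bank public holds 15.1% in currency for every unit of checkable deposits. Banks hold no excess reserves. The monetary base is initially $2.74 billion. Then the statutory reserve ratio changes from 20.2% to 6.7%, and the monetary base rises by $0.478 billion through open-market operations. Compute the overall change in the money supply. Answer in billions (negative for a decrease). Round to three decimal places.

Before: m₁ = (1 + 0.151) / (0.202 + 0.151) ≈ 3.26062, MB₁ = 2.74, so M₁ = 3.26062 × 2.74 ≈ 8.9341 billion.
After: m₂ = (1 + 0.151) / (0.067 + 0.151) ≈ 5.27982, MB₂ = 2.74 + 0.478 = 3.218, so M₂ = 5.27982 × 3.218 ≈ 16.9905 billion.
ΔM = M₂ − M₁ = 16.9905 − 8.9341 = 8.0564 billion.

$8.056 billion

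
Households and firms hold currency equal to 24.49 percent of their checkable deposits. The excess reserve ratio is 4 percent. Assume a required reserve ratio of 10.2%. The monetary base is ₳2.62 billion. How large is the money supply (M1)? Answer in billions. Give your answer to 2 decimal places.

₳8.43 billion

The money multiplier is m = (1 + c) / (rr + e + c) = (1 + 0.2449) / (0.102 + 0.04 + 0.2449) ≈ 3.2176.
So M = m × MB = 3.2176 × 2.62 ≈ 8.4301 billion.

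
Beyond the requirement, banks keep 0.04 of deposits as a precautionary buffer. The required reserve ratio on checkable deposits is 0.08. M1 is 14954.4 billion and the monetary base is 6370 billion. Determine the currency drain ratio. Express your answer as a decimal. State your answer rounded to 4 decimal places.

Using m = M/MB = 14954.4/6370 ≈ 2.347630. From m = (1 + c)/(c + rr + e), rearranging gives 1 + c = m·(c + rr + e), so c·(1 − m) = m·(rr + e) − 1.
Hence c = [m·(rr + e) − 1]/(1 − m) = [2.347630 × (0.08 + 0.04) − 1] / (1 − 2.347630) ≈ 0.532998.

0.5330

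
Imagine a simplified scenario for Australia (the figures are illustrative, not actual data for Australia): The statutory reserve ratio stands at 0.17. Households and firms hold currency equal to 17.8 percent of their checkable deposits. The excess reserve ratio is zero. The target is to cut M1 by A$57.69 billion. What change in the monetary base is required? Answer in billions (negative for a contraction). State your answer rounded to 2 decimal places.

-17.04 billion

The money multiplier is m = (1 + c) / (rr + c) = (1 + 0.178) / (0.17 + 0.178) ≈ 3.38506.
ΔMB = ΔM / m = (−57.69) / 3.38506 ≈ -17.0425 billion.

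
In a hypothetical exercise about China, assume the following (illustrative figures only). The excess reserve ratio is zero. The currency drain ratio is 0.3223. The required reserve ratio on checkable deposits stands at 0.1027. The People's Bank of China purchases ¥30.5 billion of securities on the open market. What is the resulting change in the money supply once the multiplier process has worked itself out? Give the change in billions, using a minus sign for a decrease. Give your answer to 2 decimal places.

¥94.89 billion

The money multiplier is m = (1 + c) / (rr + c) = (1 + 0.3223) / (0.1027 + 0.3223) ≈ 3.11129.
The purchase adds 30.5 billion of base, so ΔM = m × ΔMB = 3.11129 × (+30.5) ≈ 94.8943 billion.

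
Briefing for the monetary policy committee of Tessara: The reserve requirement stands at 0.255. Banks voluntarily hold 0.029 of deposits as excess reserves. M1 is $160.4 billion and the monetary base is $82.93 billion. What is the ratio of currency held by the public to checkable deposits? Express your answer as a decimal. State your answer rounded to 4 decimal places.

Using m = M/MB = 160.4/82.93 ≈ 1.934161. From m = (1 + c)/(c + rr + e), rearranging gives 1 + c = m·(c + rr + e), so c·(1 − m) = m·(rr + e) − 1.
Hence c = [m·(rr + e) − 1]/(1 − m) = [1.934161 × (0.255 + 0.029) − 1] / (1 − 1.934161) ≈ 0.482463.

0.4825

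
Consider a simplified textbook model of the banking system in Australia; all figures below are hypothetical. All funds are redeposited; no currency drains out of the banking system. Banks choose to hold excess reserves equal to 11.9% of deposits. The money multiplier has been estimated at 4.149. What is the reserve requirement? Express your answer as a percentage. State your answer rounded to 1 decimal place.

12.2%

Using m = 4.149. Since m = (1 + c)/(c + rr + e), the denominator satisfies c + rr + e = (1 + c)/m = (1 + 0) / 4.149 ≈ 0.241022.
With c = 0 and e = 0.119, the reserve requirement is 0.241022 − 0 − 0.119 = 0.122022.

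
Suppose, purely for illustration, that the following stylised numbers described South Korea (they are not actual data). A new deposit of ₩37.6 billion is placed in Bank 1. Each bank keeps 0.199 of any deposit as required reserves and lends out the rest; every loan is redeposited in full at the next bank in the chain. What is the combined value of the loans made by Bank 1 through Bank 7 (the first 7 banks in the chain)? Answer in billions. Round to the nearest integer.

Bank i lends (1 − rr)^i of the original deposit: Bank 1 lends 37.6·0.8010 = 30.1176, Bank 2 lends 37.6·0.8010² ≈ 24.1242, and so on.
Summing a geometric series: total = 37.6·[0.8010·(1 − 0.8010^7) / (1 − 0.8010)] ≈ 119.3267 billion.

₩119 billion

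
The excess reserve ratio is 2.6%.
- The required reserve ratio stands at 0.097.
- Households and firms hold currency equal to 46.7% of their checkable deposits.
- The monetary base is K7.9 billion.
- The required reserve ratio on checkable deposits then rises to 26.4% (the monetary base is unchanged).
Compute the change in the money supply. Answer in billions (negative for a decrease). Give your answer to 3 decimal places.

Initially m₁ = (1 + 0.467) / (0.097 + 0.026 + 0.467) ≈ 2.48644, so M₁ = 2.48644 × 7.9 ≈ 19.6429 billion.
After the change m₂ = (1 + 0.467) / (0.264 + 0.026 + 0.467) ≈ 1.93791, so M₂ = 1.93791 × 7.9 ≈ 15.3095 billion.
ΔM = M₂ − M₁ = 15.3095 − 19.6429 = -4.3334 billion.

-4.333 billion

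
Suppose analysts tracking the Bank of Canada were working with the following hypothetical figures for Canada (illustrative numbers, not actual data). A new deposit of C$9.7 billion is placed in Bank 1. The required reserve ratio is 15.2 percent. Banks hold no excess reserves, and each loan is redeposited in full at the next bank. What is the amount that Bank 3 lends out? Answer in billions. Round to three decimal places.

C$5.915 billion

Each bank lends a fraction (1 − rr) = 0.8480 of the deposit it receives, so Bank 3 receives 9.7·0.8480^2 and lends 9.7·0.8480^3 ≈ 5.9151 billion.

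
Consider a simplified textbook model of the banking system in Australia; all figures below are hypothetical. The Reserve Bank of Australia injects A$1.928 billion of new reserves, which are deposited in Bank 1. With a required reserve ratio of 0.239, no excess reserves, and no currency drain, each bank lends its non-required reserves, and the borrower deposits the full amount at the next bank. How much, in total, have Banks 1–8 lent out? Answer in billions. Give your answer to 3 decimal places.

A$5.448 billion

Bank i lends (1 − rr)^i of the original deposit: Bank 1 lends 1.928·0.7610 ≈ 1.4672, Bank 2 lends 1.928·0.7610² ≈ 1.1165, and so on.
Summing a geometric series: total = 1.928·[0.7610·(1 − 0.7610^8) / (1 − 0.7610)] ≈ 5.4484 billion.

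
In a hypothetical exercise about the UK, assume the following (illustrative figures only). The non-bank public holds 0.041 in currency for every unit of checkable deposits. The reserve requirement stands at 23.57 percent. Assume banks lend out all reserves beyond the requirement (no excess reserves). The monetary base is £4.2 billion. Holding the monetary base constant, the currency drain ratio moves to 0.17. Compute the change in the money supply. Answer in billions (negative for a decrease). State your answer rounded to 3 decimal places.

Initially m₁ = (1 + 0.041) / (0.2357 + 0.041) ≈ 3.76220, so M₁ = 3.76220 × 4.2 ≈ 15.8012 billion.
After the change m₂ = (1 + 0.17) / (0.2357 + 0.17) ≈ 2.88390, so M₂ = 2.88390 × 4.2 ≈ 12.1124 billion.
ΔM = M₂ − M₁ = 12.1124 − 15.8012 = -3.6888 billion.

-3.689 billion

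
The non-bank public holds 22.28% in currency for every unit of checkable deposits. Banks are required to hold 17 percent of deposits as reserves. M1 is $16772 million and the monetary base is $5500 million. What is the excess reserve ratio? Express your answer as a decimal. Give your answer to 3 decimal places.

Using m = M/MB = 16772/5500 ≈ 3.049455. Since m = (1 + c)/(c + rr + e), the denominator satisfies c + rr + e = (1 + c)/m = (1 + 0.2228) / 3.049455 ≈ 0.400990.
With c = 0.2228 and rr = 0.17, the excess reserve ratio is 0.400990 − 0.2228 − 0.17 = 0.00819.

0.008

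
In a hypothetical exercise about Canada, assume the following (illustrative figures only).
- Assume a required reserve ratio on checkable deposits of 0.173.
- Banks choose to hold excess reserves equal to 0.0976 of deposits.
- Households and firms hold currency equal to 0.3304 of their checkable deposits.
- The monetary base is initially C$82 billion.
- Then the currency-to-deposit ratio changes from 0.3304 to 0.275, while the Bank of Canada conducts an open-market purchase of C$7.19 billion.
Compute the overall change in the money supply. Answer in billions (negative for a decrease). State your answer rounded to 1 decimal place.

Before: m₁ = (1 + 0.3304) / (0.173 + 0.0976 + 0.3304) ≈ 2.2136, MB₁ = 82, so M₁ = 2.2136 × 82 = 181.5152 billion.
After: m₂ = (1 + 0.275) / (0.173 + 0.0976 + 0.275) ≈ 2.3369, MB₂ = 82 + 7.19 = 89.19, so M₂ = 2.3369 × 89.19 ≈ 208.4281 billion.
ΔM = M₂ − M₁ = 208.4281 − 181.5152 = 26.9129 billion.

C$26.9 billion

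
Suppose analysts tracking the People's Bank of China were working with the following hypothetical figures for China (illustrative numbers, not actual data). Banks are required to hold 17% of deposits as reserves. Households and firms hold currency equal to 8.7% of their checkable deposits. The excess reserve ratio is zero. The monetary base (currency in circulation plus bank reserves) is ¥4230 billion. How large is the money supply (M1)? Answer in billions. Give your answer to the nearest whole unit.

¥17891 billion

The money multiplier is m = (1 + c) / (rr + c) = (1 + 0.087) / (0.17 + 0.087) ≈ 4.22957.
So M = m × MB = 4.22957 × 4230 = 17891.0811 billion.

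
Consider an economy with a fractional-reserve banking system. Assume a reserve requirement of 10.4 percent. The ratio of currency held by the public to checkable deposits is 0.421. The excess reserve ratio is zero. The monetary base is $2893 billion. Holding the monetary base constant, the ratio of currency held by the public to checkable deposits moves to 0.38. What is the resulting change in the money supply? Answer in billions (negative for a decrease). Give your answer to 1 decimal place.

Initially m₁ = (1 + 0.421) / (0.104 + 0.421) ≈ 2.706667, so M₁ = 2.706667 × 2893 ≈ 7830.3876 billion.
After the change m₂ = (1 + 0.38) / (0.104 + 0.38) ≈ 2.851240, so M₂ = 2.851240 × 2893 ≈ 8248.6373 billion.
ΔM = M₂ − M₁ = 8248.6373 − 7830.3876 = 418.2497 billion.

$418.2 billion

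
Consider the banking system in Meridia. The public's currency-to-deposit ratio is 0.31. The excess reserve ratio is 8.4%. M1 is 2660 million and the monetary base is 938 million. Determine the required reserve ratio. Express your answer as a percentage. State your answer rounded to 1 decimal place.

6.8%

Using m = M/MB = 2660/938 ≈ 2.835821. Since m = (1 + c)/(c + rr + e), the denominator satisfies c + rr + e = (1 + c)/m = (1 + 0.31) / 2.835821 ≈ 0.461947.
With c = 0.31 and e = 0.084, the required reserve ratio is 0.461947 − 0.31 − 0.084 = 0.067947.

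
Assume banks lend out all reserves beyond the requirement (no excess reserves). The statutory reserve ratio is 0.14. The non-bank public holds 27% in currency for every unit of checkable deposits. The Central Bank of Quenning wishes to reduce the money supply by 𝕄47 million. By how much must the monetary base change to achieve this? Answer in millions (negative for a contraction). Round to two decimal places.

-15.17 million

The money multiplier is m = (1 + c) / (rr + c) = (1 + 0.27) / (0.14 + 0.27) ≈ 3.09756.
ΔMB = ΔM / m = (−47) / 3.09756 ≈ -15.1732 million.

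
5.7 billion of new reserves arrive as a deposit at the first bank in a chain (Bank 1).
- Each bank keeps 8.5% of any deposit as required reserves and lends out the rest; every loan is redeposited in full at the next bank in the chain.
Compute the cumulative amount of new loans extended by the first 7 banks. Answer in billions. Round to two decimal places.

28.41 billion

Bank i lends (1 − rr)^i of the original deposit: Bank 1 lends 5.7·0.9150 = 5.2155, Bank 2 lends 5.7·0.9150² ≈ 4.7722, and so on.
Summing a geometric series: total = 5.7·[0.9150·(1 − 0.9150^7) / (1 − 0.9150)] ≈ 28.4112 billion.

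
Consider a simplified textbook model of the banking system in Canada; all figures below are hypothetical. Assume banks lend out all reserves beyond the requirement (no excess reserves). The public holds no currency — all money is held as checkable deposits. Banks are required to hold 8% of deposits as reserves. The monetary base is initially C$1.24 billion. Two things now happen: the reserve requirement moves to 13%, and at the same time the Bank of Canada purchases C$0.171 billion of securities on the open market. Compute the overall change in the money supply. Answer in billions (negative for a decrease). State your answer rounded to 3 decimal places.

-4.646 billion

Before: m₁ = 1 / (0.08) = 12.5, MB₁ = 1.24, so M₁ = 12.5 × 1.24 = 15.5 billion.
After: m₂ = 1 / (0.13) ≈ 7.69231, MB₂ = 1.24 + 0.171 = 1.411, so M₂ = 7.69231 × 1.411 ≈ 10.8538 billion.
ΔM = M₂ − M₁ = 10.8538 − 15.5 = -4.6462 billion.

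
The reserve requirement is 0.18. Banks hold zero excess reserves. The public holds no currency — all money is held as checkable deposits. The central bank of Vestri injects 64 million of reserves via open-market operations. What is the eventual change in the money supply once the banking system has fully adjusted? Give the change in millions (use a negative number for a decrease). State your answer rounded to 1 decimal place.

The simple money multiplier is m = 1/rr = 1/0.18 ≈ 5.5556.
An open-market purchase increases the monetary base by 64 million, so ΔM = m × ΔMB = 5.5556 × 64 = 355.5584 million.

355.6 million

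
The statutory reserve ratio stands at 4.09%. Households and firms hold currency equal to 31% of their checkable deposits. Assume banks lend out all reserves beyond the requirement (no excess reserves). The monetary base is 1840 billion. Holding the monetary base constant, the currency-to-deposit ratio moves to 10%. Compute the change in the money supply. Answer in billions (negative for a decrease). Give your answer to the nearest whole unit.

7496 billion

Initially m₁ = (1 + 0.31) / (0.0409 + 0.31) ≈ 3.73326, so M₁ = 3.73326 × 1840 = 6869.1984 billion.
After the change m₂ = (1 + 0.1) / (0.0409 + 0.1) ≈ 7.80696, so M₂ = 7.80696 × 1840 = 14364.8064 billion.
ΔM = M₂ − M₁ = 14364.8064 − 6869.1984 = 7495.608 billion.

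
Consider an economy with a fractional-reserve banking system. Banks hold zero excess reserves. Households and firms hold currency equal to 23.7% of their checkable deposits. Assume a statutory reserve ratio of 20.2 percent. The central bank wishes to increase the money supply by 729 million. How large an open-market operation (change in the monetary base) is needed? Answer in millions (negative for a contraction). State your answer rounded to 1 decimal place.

258.7 million

The money multiplier is m = (1 + c) / (rr + c) = (1 + 0.237) / (0.202 + 0.237) ≈ 2.81777.
ΔMB = ΔM / m = (+729) / 2.81777 ≈ 258.7152 million.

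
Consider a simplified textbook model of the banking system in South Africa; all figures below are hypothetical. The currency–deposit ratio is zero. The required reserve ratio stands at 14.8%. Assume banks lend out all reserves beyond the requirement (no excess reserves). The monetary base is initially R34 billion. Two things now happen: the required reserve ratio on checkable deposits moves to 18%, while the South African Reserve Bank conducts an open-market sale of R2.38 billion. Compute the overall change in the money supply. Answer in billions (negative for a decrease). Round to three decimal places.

Before: m₁ = 1 / (0.148) ≈ 6.756757, MB₁ = 34, so M₁ = 6.756757 × 34 ≈ 229.7297 billion.
After: m₂ = 1 / (0.18) ≈ 5.555556, MB₂ = 34 − 2.38 = 31.62, so M₂ = 5.555556 × 31.62 ≈ 175.6667 billion.
ΔM = M₂ − M₁ = 175.6667 − 229.7297 = -54.063 billion.

-54.063 billion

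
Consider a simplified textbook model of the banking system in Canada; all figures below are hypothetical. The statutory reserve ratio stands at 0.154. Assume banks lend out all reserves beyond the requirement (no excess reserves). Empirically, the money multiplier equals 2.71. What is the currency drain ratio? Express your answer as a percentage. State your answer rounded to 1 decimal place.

34.1%

Using m = 2.71. From m = (1 + c)/(c + rr + e), rearranging gives 1 + c = m·(c + rr + e), so c·(1 − m) = m·(rr + e) − 1.
Hence c = [m·(rr + e) − 1]/(1 − m) = [2.71 × (0.154 + 0) − 1] / (1 − 2.71) ≈ 0.340737.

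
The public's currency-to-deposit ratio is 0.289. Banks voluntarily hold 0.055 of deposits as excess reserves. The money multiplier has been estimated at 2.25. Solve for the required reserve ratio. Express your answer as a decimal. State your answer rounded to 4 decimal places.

0.2289

Using m = 2.25. Since m = (1 + c)/(c + rr + e), the denominator satisfies c + rr + e = (1 + c)/m = (1 + 0.289) / 2.25 ≈ 0.572889.
With c = 0.289 and e = 0.055, the required reserve ratio is 0.572889 − 0.289 − 0.055 = 0.228889.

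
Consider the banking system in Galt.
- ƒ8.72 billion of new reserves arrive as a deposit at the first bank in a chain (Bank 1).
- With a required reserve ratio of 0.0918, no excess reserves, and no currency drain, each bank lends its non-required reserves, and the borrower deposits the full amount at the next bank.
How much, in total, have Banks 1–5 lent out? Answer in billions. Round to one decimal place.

Bank i lends (1 − rr)^i of the original deposit: Bank 1 lends 8.72·0.9082 ≈ 7.9195, Bank 2 lends 8.72·0.9082² ≈ 7.1925, and so on.
Summing a geometric series: total = 8.72·[0.9082·(1 − 0.9082^5) / (1 − 0.9082)] ≈ 32.9647 billion.

ƒ33.0 billion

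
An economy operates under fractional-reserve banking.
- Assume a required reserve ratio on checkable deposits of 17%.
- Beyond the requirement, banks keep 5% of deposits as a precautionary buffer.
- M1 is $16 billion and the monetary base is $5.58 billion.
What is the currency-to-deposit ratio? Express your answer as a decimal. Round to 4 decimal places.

Using m = M/MB = 16/5.58 ≈ 2.867384. From m = (1 + c)/(c + rr + e), rearranging gives 1 + c = m·(c + rr + e), so c·(1 − m) = m·(rr + e) − 1.
Hence c = [m·(rr + e) − 1]/(1 − m) = [2.867384 × (0.17 + 0.05) − 1] / (1 − 2.867384) ≈ 0.197697.

0.1977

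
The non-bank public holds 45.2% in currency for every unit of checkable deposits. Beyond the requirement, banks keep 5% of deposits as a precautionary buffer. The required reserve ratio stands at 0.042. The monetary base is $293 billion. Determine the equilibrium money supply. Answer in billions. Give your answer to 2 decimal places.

The money multiplier is m = (1 + c) / (rr + e + c) = (1 + 0.452) / (0.042 + 0.05 + 0.452) ≈ 2.669118.
So M = m × MB = 2.669118 × 293 ≈ 782.0516 billion.

$782.05 billion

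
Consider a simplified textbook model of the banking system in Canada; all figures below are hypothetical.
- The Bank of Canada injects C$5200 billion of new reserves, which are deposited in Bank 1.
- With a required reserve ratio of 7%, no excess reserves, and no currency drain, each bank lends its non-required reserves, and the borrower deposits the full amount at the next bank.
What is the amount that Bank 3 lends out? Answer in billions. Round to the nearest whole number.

Each bank lends a fraction (1 − rr) = 0.9300 of the deposit it receives, so Bank 3 receives 5200·0.9300^2 and lends 5200·0.9300^3 = 4182.6564 billion.

C$4183 billion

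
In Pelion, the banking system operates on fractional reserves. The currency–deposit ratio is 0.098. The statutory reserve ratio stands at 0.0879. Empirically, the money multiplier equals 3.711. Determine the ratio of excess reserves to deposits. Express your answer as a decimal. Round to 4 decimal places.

0.1100

Using m = 3.711. Since m = (1 + c)/(c + rr + e), the denominator satisfies c + rr + e = (1 + c)/m = (1 + 0.098) / 3.711 ≈ 0.295877.
With c = 0.098 and rr = 0.0879, the ratio of excess reserves to deposits is 0.295877 − 0.098 − 0.0879 = 0.109977.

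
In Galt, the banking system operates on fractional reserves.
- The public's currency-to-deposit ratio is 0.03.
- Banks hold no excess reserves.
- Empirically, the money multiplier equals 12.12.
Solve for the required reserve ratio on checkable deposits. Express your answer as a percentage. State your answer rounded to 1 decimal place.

5.5%

Using m = 12.12. Since m = (1 + c)/(c + rr + e), the denominator satisfies c + rr + e = (1 + c)/m = (1 + 0.03) / 12.12 ≈ 0.084983.
With c = 0.03 and e = 0, the required reserve ratio on checkable deposits is 0.084983 − 0.03 − 0 = 0.054983.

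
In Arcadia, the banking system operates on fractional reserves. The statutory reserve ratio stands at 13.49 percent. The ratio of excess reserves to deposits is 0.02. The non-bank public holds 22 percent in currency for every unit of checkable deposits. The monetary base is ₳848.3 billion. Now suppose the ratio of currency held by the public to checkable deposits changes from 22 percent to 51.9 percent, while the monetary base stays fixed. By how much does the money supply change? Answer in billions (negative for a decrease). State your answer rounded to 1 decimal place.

Initially m₁ = (1 + 0.22) / (0.1349 + 0.02 + 0.22) ≈ 3.25420, so M₁ = 3.25420 × 848.3 ≈ 2760.5379 billion.
After the change m₂ = (1 + 0.519) / (0.1349 + 0.02 + 0.519) ≈ 2.25404, so M₂ = 2.25404 × 848.3 ≈ 1912.1021 billion.
ΔM = M₂ − M₁ = 1912.1021 − 2760.5379 = -848.4358 billion.

-848.4 billion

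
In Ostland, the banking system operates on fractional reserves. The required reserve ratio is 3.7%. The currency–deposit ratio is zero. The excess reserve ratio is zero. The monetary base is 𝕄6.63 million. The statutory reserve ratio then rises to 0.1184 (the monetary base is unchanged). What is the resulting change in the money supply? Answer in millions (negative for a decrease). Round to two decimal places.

-123.19 million

Initially m₁ = 1 / (0.037) ≈ 27.0270, so M₁ = 27.0270 × 6.63 ≈ 179.189 million.
After the change m₂ = 1 / (0.1184) ≈ 8.4459, so M₂ = 8.4459 × 6.63 ≈ 55.9963 million.
ΔM = M₂ − M₁ = 55.9963 − 179.189 = -123.1927 million.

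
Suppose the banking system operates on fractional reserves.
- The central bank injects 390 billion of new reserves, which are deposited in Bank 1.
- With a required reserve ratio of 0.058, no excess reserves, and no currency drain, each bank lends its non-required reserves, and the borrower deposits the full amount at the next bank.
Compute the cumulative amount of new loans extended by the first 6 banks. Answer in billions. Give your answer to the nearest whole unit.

Bank i lends (1 − rr)^i of the original deposit: Bank 1 lends 390·0.9420 = 367.3800, Bank 2 lends 390·0.9420² ≈ 346.0720, and so on.
Summing a geometric series: total = 390·[0.9420·(1 − 0.9420^6) / (1 − 0.9420)] ≈ 1908.3262 billion.

1908 billion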